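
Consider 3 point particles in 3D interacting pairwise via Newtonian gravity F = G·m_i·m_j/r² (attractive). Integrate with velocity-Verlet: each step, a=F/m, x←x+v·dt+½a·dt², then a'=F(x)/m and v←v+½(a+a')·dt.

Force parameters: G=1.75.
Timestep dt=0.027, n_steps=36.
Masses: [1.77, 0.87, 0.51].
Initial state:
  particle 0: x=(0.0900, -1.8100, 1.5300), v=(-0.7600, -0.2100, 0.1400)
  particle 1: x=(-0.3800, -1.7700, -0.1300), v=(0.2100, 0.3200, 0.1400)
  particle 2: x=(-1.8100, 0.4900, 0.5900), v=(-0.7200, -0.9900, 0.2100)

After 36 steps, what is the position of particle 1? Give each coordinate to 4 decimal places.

step 0: x0=(0.0900, -1.8100, 1.5300) x1=(-0.3800, -1.7700, -0.1300) x2=(-1.8100, 0.4900, 0.5900)
step 1: x0=(0.0694, -1.8156, 1.5336) x1=(-0.3742, -1.7613, -0.1258) x2=(-1.8293, 0.4631, 0.5957)
step 2: x0=(0.0487, -1.8212, 1.5368) x1=(-0.3683, -1.7526, -0.1209) x2=(-1.8484, 0.4360, 0.6014)
step 3: x0=(0.0278, -1.8267, 1.5396) x1=(-0.3623, -1.7439, -0.1152) x2=(-1.8673, 0.4085, 0.6072)
step 4: x0=(0.0068, -1.8322, 1.5420) x1=(-0.3561, -1.7351, -0.1088) x2=(-1.8860, 0.3808, 0.6129)
step 5: x0=(-0.0143, -1.8376, 1.5441) x1=(-0.3498, -1.7263, -0.1015) x2=(-1.9044, 0.3527, 0.6188)
step 6: x0=(-0.0355, -1.8429, 1.5457) x1=(-0.3434, -1.7175, -0.0935) x2=(-1.9226, 0.3244, 0.6246)
step 7: x0=(-0.0569, -1.8481, 1.5469) x1=(-0.3369, -1.7086, -0.0846) x2=(-1.9405, 0.2958, 0.6305)
step 8: x0=(-0.0784, -1.8532, 1.5477) x1=(-0.3304, -1.6998, -0.0749) x2=(-1.9582, 0.2668, 0.6364)
step 9: x0=(-0.1000, -1.8582, 1.5481) x1=(-0.3237, -1.6910, -0.0643) x2=(-1.9756, 0.2376, 0.6424)
step 10: x0=(-0.1216, -1.8632, 1.5480) x1=(-0.3170, -1.6822, -0.0529) x2=(-1.9928, 0.2081, 0.6484)
step 11: x0=(-0.1434, -1.8680, 1.5475) x1=(-0.3103, -1.6734, -0.0406) x2=(-2.0097, 0.1783, 0.6544)
step 12: x0=(-0.1653, -1.8728, 1.5466) x1=(-0.3035, -1.6647, -0.0275) x2=(-2.0263, 0.1481, 0.6604)
step 13: x0=(-0.1873, -1.8774, 1.5452) x1=(-0.2967, -1.6560, -0.0134) x2=(-2.0426, 0.1177, 0.6666)
step 14: x0=(-0.2093, -1.8819, 1.5433) x1=(-0.2899, -1.6473, 0.0016) x2=(-2.0587, 0.0870, 0.6727)
step 15: x0=(-0.2314, -1.8863, 1.5410) x1=(-0.2831, -1.6388, 0.0175) x2=(-2.0744, 0.0559, 0.6789)
step 16: x0=(-0.2536, -1.8905, 1.5381) x1=(-0.2764, -1.6303, 0.0344) x2=(-2.0899, 0.0245, 0.6851)
step 17: x0=(-0.2759, -1.8947, 1.5348) x1=(-0.2697, -1.6219, 0.0523) x2=(-2.1050, -0.0071, 0.6914)
step 18: x0=(-0.2982, -1.8986, 1.5310) x1=(-0.2632, -1.6137, 0.0711) x2=(-2.1198, -0.0391, 0.6977)
step 19: x0=(-0.3206, -1.9024, 1.5266) x1=(-0.2567, -1.6056, 0.0910) x2=(-2.1342, -0.0714, 0.7041)
step 20: x0=(-0.3430, -1.9061, 1.5218) x1=(-0.2503, -1.5976, 0.1120) x2=(-2.1484, -0.1040, 0.7105)
step 21: x0=(-0.3654, -1.9096, 1.5164) x1=(-0.2441, -1.5898, 0.1340) x2=(-2.1621, -0.1370, 0.7170)
step 22: x0=(-0.3878, -1.9129, 1.5104) x1=(-0.2380, -1.5821, 0.1571) x2=(-2.1756, -0.1702, 0.7235)
step 23: x0=(-0.4103, -1.9159, 1.5038) x1=(-0.2322, -1.5747, 0.1814) x2=(-2.1886, -0.2038, 0.7301)
step 24: x0=(-0.4327, -1.9188, 1.4967) x1=(-0.2266, -1.5675, 0.2068) x2=(-2.2013, -0.2377, 0.7368)
step 25: x0=(-0.4551, -1.9215, 1.4889) x1=(-0.2213, -1.5606, 0.2335) x2=(-2.2135, -0.2720, 0.7435)
step 26: x0=(-0.4775, -1.9239, 1.4805) x1=(-0.2163, -1.5540, 0.2613) x2=(-2.2254, -0.3065, 0.7502)
step 27: x0=(-0.4998, -1.9261, 1.4715) x1=(-0.2116, -1.5477, 0.2905) x2=(-2.2369, -0.3415, 0.7571)
step 28: x0=(-0.5220, -1.9280, 1.4618) x1=(-0.2074, -1.5417, 0.3210) x2=(-2.2479, -0.3767, 0.7640)
step 29: x0=(-0.5441, -1.9296, 1.4514) x1=(-0.2037, -1.5362, 0.3528) x2=(-2.2585, -0.4123, 0.7710)
step 30: x0=(-0.5661, -1.9309, 1.4403) x1=(-0.2004, -1.5311, 0.3860) x2=(-2.2687, -0.4482, 0.7780)
step 31: x0=(-0.5880, -1.9318, 1.4285) x1=(-0.1978, -1.5265, 0.4207) x2=(-2.2783, -0.4845, 0.7852)
step 32: x0=(-0.6096, -1.9324, 1.4159) x1=(-0.1958, -1.5224, 0.4568) x2=(-2.2875, -0.5211, 0.7924)
step 33: x0=(-0.6311, -1.9326, 1.4026) x1=(-0.1946, -1.5189, 0.4945) x2=(-2.2962, -0.5581, 0.7997)
step 34: x0=(-0.6522, -1.9323, 1.3884) x1=(-0.1943, -1.5161, 0.5339) x2=(-2.3044, -0.5955, 0.8072)
step 35: x0=(-0.6730, -1.9316, 1.3733) x1=(-0.1950, -1.5140, 0.5748) x2=(-2.3120, -0.6332, 0.8147)
step 36: x0=(-0.6934, -1.9303, 1.3574) x1=(-0.1968, -1.5128, 0.6175) x2=(-2.3191, -0.6712, 0.8223)

(-0.1968, -1.5128, 0.6175)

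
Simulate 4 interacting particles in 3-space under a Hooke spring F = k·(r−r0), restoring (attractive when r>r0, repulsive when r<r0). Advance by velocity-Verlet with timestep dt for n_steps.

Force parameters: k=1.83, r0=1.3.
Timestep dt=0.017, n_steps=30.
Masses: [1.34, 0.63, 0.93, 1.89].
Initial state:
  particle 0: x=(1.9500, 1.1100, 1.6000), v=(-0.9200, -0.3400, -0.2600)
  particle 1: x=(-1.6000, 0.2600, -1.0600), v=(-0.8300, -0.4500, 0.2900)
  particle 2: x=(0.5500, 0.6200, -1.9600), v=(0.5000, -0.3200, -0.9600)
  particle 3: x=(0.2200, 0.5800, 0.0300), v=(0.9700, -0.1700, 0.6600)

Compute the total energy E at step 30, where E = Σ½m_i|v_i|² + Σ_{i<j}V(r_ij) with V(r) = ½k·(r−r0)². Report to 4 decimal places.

step 0: x0=(1.9500, 1.1100, 1.6000) x1=(-1.6000, 0.2600, -1.0600) x2=(0.5500, 0.6200, -1.9600) x3=(0.2200, 0.5800, 0.0300)
step 1: x0=(1.9335, 1.1040, 1.5946) x1=(-1.6123, 0.2527, -1.0543) x2=(0.5585, 0.6146, -1.9753) x3=(0.2365, 0.5771, 0.0412)
step 2: x0=(1.9154, 1.0975, 1.5872) x1=(-1.6211, 0.2462, -1.0469) x2=(0.5668, 0.6093, -1.9887) x3=(0.2531, 0.5743, 0.0522)
step 3: x0=(1.8956, 1.0906, 1.5779) x1=(-1.6263, 0.2404, -1.0380) x2=(0.5750, 0.6041, -2.0000) x3=(0.2696, 0.5715, 0.0631)
step 4: x0=(1.8742, 1.0832, 1.5667) x1=(-1.6278, 0.2355, -1.0275) x2=(0.5831, 0.5989, -2.0092) x3=(0.2862, 0.5687, 0.0738)
step 5: x0=(1.8513, 1.0754, 1.5536) x1=(-1.6258, 0.2312, -1.0155) x2=(0.5910, 0.5938, -2.0164) x3=(0.3028, 0.5659, 0.0843)
step 6: x0=(1.8268, 1.0671, 1.5386) x1=(-1.6201, 0.2277, -1.0020) x2=(0.5987, 0.5888, -2.0216) x3=(0.3194, 0.5632, 0.0947)
step 7: x0=(1.8008, 1.0584, 1.5217) x1=(-1.6108, 0.2250, -0.9869) x2=(0.6062, 0.5839, -2.0246) x3=(0.3359, 0.5605, 0.1048)
step 8: x0=(1.7733, 1.0493, 1.5031) x1=(-1.5980, 0.2231, -0.9705) x2=(0.6135, 0.5791, -2.0256) x3=(0.3524, 0.5578, 0.1148)
step 9: x0=(1.7444, 1.0397, 1.4826) x1=(-1.5816, 0.2219, -0.9526) x2=(0.6206, 0.5743, -2.0245) x3=(0.3688, 0.5551, 0.1245)
step 10: x0=(1.7141, 1.0297, 1.4604) x1=(-1.5617, 0.2214, -0.9334) x2=(0.6274, 0.5696, -2.0214) x3=(0.3852, 0.5524, 0.1340)
step 11: x0=(1.6825, 1.0194, 1.4365) x1=(-1.5383, 0.2216, -0.9128) x2=(0.6340, 0.5650, -2.0161) x3=(0.4015, 0.5498, 0.1432)
step 12: x0=(1.6496, 1.0086, 1.4109) x1=(-1.5116, 0.2225, -0.8910) x2=(0.6403, 0.5604, -2.0088) x3=(0.4176, 0.5471, 0.1522)
step 13: x0=(1.6155, 0.9975, 1.3837) x1=(-1.4816, 0.2242, -0.8679) x2=(0.6464, 0.5559, -1.9995) x3=(0.4337, 0.5444, 0.1609)
step 14: x0=(1.5801, 0.9860, 1.3549) x1=(-1.4483, 0.2265, -0.8437) x2=(0.6522, 0.5515, -1.9882) x3=(0.4497, 0.5418, 0.1693)
step 15: x0=(1.5437, 0.9742, 1.3246) x1=(-1.4120, 0.2294, -0.8183) x2=(0.6578, 0.5471, -1.9749) x3=(0.4656, 0.5391, 0.1775)
step 16: x0=(1.5062, 0.9620, 1.2929) x1=(-1.3725, 0.2330, -0.7919) x2=(0.6631, 0.5429, -1.9596) x3=(0.4813, 0.5364, 0.1854)
step 17: x0=(1.4677, 0.9496, 1.2598) x1=(-1.3302, 0.2372, -0.7645) x2=(0.6681, 0.5386, -1.9424) x3=(0.4969, 0.5337, 0.1930)
step 18: x0=(1.4282, 0.9368, 1.2253) x1=(-1.2851, 0.2420, -0.7361) x2=(0.6728, 0.5345, -1.9233) x3=(0.5124, 0.5310, 0.2002)
step 19: x0=(1.3879, 0.9237, 1.1896) x1=(-1.2373, 0.2473, -0.7069) x2=(0.6773, 0.5304, -1.9024) x3=(0.5277, 0.5283, 0.2072)
step 20: x0=(1.3467, 0.9104, 1.1527) x1=(-1.1869, 0.2532, -0.6769) x2=(0.6815, 0.5264, -1.8797) x3=(0.5429, 0.5255, 0.2139)
step 21: x0=(1.3048, 0.8969, 1.1146) x1=(-1.1341, 0.2596, -0.6461) x2=(0.6855, 0.5224, -1.8552) x3=(0.5579, 0.5228, 0.2203)
step 22: x0=(1.2623, 0.8831, 1.0755) x1=(-1.0791, 0.2664, -0.6147) x2=(0.6892, 0.5185, -1.8291) x3=(0.5728, 0.5200, 0.2264)
step 23: x0=(1.2191, 0.8691, 1.0355) x1=(-1.0219, 0.2737, -0.5827) x2=(0.6927, 0.5147, -1.8013) x3=(0.5875, 0.5171, 0.2321)
step 24: x0=(1.1754, 0.8550, 0.9945) x1=(-0.9628, 0.2814, -0.5501) x2=(0.6960, 0.5109, -1.7719) x3=(0.6021, 0.5142, 0.2376)
step 25: x0=(1.1312, 0.8407, 0.9527) x1=(-0.9019, 0.2894, -0.5171) x2=(0.6990, 0.5071, -1.7410) x3=(0.6165, 0.5113, 0.2427)
step 26: x0=(1.0866, 0.8262, 0.9102) x1=(-0.8393, 0.2978, -0.4836) x2=(0.7018, 0.5035, -1.7087) x3=(0.6308, 0.5083, 0.2475)
step 27: x0=(1.0417, 0.8117, 0.8670) x1=(-0.7753, 0.3065, -0.4499) x2=(0.7044, 0.4999, -1.6750) x3=(0.6449, 0.5053, 0.2520)
step 28: x0=(0.9964, 0.7971, 0.8232) x1=(-0.7100, 0.3155, -0.4159) x2=(0.7068, 0.4963, -1.6400) x3=(0.6589, 0.5022, 0.2561)
step 29: x0=(0.9510, 0.7824, 0.7790) x1=(-0.6436, 0.3247, -0.3817) x2=(0.7091, 0.4928, -1.6037) x3=(0.6727, 0.4990, 0.2600)
step 30: x0=(0.9054, 0.7678, 0.7343) x1=(-0.5763, 0.3341, -0.3474) x2=(0.7112, 0.4893, -1.5664) x3=(0.6865, 0.4958, 0.2635)
step 0 velocities: v0=(-0.9200, -0.3400, -0.2600) v1=(-0.8300, -0.4500, 0.2900) v2=(0.5000, -0.3200, -0.9600) v3=(0.9700, -0.1700, 0.6600)
step 0: KE=2.9176, PE=18.6969, E=21.6145
step 30 velocities: v0=(-2.6854, -0.8608, -2.6345) v1=(3.9844, 0.5574, 2.0196) v2=(0.1177, -0.2022, 2.2304) v3=(0.8050, -0.1945, 0.1971)
step 30: KE=19.3852, PE=2.2210, E=21.6062

21.6062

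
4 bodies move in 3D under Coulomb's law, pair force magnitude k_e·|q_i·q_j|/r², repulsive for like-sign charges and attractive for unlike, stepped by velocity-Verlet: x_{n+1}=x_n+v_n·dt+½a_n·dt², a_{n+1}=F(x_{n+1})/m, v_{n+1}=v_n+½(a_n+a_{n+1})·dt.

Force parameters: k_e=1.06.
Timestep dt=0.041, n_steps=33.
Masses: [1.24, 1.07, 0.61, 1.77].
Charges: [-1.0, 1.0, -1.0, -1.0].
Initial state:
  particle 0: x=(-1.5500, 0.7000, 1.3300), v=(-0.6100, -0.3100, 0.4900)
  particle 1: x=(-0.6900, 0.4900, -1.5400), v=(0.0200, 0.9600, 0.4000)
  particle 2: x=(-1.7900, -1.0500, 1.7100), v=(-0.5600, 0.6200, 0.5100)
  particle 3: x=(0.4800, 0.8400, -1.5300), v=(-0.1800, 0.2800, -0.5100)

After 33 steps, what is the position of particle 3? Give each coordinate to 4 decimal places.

step 0: x0=(-1.5500, 0.7000, 1.3300) x1=(-0.6900, 0.4900, -1.5400) x2=(-1.7900, -1.0500, 1.7100) x3=(0.4800, 0.8400, -1.5300)
step 1: x0=(-1.5750, 0.6875, 1.3500) x1=(-0.6887, 0.5295, -1.5235) x2=(-1.8130, -1.0250, 1.7310) x3=(0.4723, 0.8514, -1.5510)
step 2: x0=(-1.5999, 0.6754, 1.3699) x1=(-0.6864, 0.5693, -1.5067) x2=(-1.8362, -1.0009, 1.7521) x3=(0.4641, 0.8626, -1.5720)
step 3: x0=(-1.6248, 0.6638, 1.3896) x1=(-0.6830, 0.6093, -1.4897) x2=(-1.8595, -0.9777, 1.7733) x3=(0.4552, 0.8737, -1.5931)
step 4: x0=(-1.6497, 0.6526, 1.4091) x1=(-0.6785, 0.6495, -1.4725) x2=(-1.8830, -0.9554, 1.7948) x3=(0.4457, 0.8847, -1.6143)
step 5: x0=(-1.6745, 0.6420, 1.4284) x1=(-0.6730, 0.6900, -1.4552) x2=(-1.9066, -0.9342, 1.8164) x3=(0.4355, 0.8955, -1.6354)
step 6: x0=(-1.6992, 0.6318, 1.4476) x1=(-0.6662, 0.7306, -1.4379) x2=(-1.9304, -0.9139, 1.8382) x3=(0.4246, 0.9062, -1.6566)
step 7: x0=(-1.7238, 0.6222, 1.4665) x1=(-0.6583, 0.7714, -1.4205) x2=(-1.9544, -0.8947, 1.8602) x3=(0.4131, 0.9168, -1.6776)
step 8: x0=(-1.7484, 0.6131, 1.4853) x1=(-0.6492, 0.8123, -1.4032) x2=(-1.9785, -0.8766, 1.8824) x3=(0.4008, 0.9273, -1.6986)
step 9: x0=(-1.7729, 0.6046, 1.5039) x1=(-0.6389, 0.8533, -1.3861) x2=(-2.0028, -0.8596, 1.9049) x3=(0.3877, 0.9378, -1.7195)
step 10: x0=(-1.7972, 0.5967, 1.5222) x1=(-0.6273, 0.8944, -1.3691) x2=(-2.0273, -0.8438, 1.9277) x3=(0.3739, 0.9482, -1.7401)
step 11: x0=(-1.8215, 0.5893, 1.5403) x1=(-0.6145, 0.9354, -1.3524) x2=(-2.0520, -0.8291, 1.9507) x3=(0.3594, 0.9586, -1.7606)
step 12: x0=(-1.8457, 0.5826, 1.5582) x1=(-0.6004, 0.9764, -1.3360) x2=(-2.0769, -0.8157, 1.9741) x3=(0.3441, 0.9690, -1.7808)
step 13: x0=(-1.8698, 0.5766, 1.5758) x1=(-0.5850, 1.0174, -1.3200) x2=(-2.1020, -0.8034, 1.9978) x3=(0.3279, 0.9794, -1.8006)
step 14: x0=(-1.8937, 0.5711, 1.5932) x1=(-0.5683, 1.0582, -1.3045) x2=(-2.1274, -0.7925, 2.0218) x3=(0.3111, 0.9899, -1.8202)
step 15: x0=(-1.9176, 0.5663, 1.6103) x1=(-0.5504, 1.0989, -1.2897) x2=(-2.1529, -0.7828, 2.0462) x3=(0.2934, 1.0004, -1.8393)
step 16: x0=(-1.9413, 0.5622, 1.6271) x1=(-0.5312, 1.1393, -1.2754) x2=(-2.1787, -0.7744, 2.0710) x3=(0.2750, 1.0111, -1.8580)
step 17: x0=(-1.9648, 0.5588, 1.6437) x1=(-0.5108, 1.1794, -1.2620) x2=(-2.2047, -0.7674, 2.0962) x3=(0.2558, 1.0220, -1.8761)
step 18: x0=(-1.9883, 0.5561, 1.6601) x1=(-0.4892, 1.2192, -1.2493) x2=(-2.2309, -0.7616, 2.1219) x3=(0.2359, 1.0330, -1.8938)
step 19: x0=(-2.0116, 0.5540, 1.6761) x1=(-0.4664, 1.2586, -1.2376) x2=(-2.2574, -0.7571, 2.1479) x3=(0.2152, 1.0442, -1.9108)
step 20: x0=(-2.0347, 0.5526, 1.6919) x1=(-0.4425, 1.2976, -1.2269) x2=(-2.2841, -0.7540, 2.1745) x3=(0.1939, 1.0557, -1.9272)
step 21: x0=(-2.0578, 0.5519, 1.7074) x1=(-0.4176, 1.3360, -1.2172) x2=(-2.3111, -0.7522, 2.2015) x3=(0.1720, 1.0674, -1.9429)
step 22: x0=(-2.0806, 0.5518, 1.7225) x1=(-0.3918, 1.3739, -1.2086) x2=(-2.3383, -0.7517, 2.2289) x3=(0.1494, 1.0795, -1.9579)
step 23: x0=(-2.1034, 0.5525, 1.7375) x1=(-0.3650, 1.4112, -1.2013) x2=(-2.3658, -0.7525, 2.2569) x3=(0.1263, 1.0919, -1.9721)
step 24: x0=(-2.1259, 0.5538, 1.7521) x1=(-0.3375, 1.4478, -1.1952) x2=(-2.3935, -0.7546, 2.2853) x3=(0.1027, 1.1047, -1.9856)
step 25: x0=(-2.1484, 0.5557, 1.7664) x1=(-0.3093, 1.4838, -1.1903) x2=(-2.4214, -0.7579, 2.3143) x3=(0.0787, 1.1179, -1.9983)
step 26: x0=(-2.1707, 0.5583, 1.7804) x1=(-0.2804, 1.5190, -1.1868) x2=(-2.4497, -0.7624, 2.3438) x3=(0.0543, 1.1315, -2.0101)
step 27: x0=(-2.1928, 0.5615, 1.7942) x1=(-0.2510, 1.5534, -1.1846) x2=(-2.4781, -0.7682, 2.3738) x3=(0.0295, 1.1456, -2.0211)
step 28: x0=(-2.2148, 0.5654, 1.8077) x1=(-0.2212, 1.5870, -1.1838) x2=(-2.5068, -0.7751, 2.4043) x3=(0.0045, 1.1601, -2.0312)
step 29: x0=(-2.2366, 0.5698, 1.8209) x1=(-0.1912, 1.6197, -1.1844) x2=(-2.5358, -0.7832, 2.4353) x3=(-0.0207, 1.1751, -2.0406)
step 30: x0=(-2.2583, 0.5748, 1.8338) x1=(-0.1609, 1.6517, -1.1863) x2=(-2.5650, -0.7924, 2.4668) x3=(-0.0461, 1.1906, -2.0490)
step 31: x0=(-2.2799, 0.5803, 1.8465) x1=(-0.1304, 1.6827, -1.1897) x2=(-2.5944, -0.8027, 2.4988) x3=(-0.0716, 1.2066, -2.0566)
step 32: x0=(-2.3013, 0.5864, 1.8589) x1=(-0.1000, 1.7129, -1.1943) x2=(-2.6241, -0.8140, 2.5313) x3=(-0.0970, 1.2231, -2.0634)
step 33: x0=(-2.3226, 0.5930, 1.8710) x1=(-0.0697, 1.7422, -1.2003) x2=(-2.6539, -0.8263, 2.5643) x3=(-0.1225, 1.2402, -2.0694)

(-0.1225, 1.2402, -2.0694)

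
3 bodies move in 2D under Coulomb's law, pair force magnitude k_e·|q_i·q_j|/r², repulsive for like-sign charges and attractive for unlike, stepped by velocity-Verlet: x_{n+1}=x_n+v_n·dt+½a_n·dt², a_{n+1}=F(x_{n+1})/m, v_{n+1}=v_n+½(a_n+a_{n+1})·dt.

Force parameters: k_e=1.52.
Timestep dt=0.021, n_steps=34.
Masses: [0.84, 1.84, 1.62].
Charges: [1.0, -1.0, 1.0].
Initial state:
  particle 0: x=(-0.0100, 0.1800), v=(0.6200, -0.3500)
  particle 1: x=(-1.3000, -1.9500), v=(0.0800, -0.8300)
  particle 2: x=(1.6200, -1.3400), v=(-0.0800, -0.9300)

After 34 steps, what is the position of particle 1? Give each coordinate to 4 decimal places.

(-1.2028, -2.5121)

step 0: x0=(-0.0100, 0.1800) x1=(-1.3000, -1.9500) x2=(1.6200, -1.3400)
step 1: x0=(0.0029, 0.1726) x1=(-1.2983, -1.9674) x2=(1.6183, -1.3596)
step 2: x0=(0.0157, 0.1653) x1=(-1.2965, -1.9847) x2=(1.6167, -1.3792)
step 3: x0=(0.0282, 0.1580) x1=(-1.2946, -2.0020) x2=(1.6150, -1.3989)
step 4: x0=(0.0406, 0.1506) x1=(-1.2927, -2.0193) x2=(1.6134, -1.4187)
step 5: x0=(0.0528, 0.1433) x1=(-1.2907, -2.0364) x2=(1.6118, -1.4385)
step 6: x0=(0.0649, 0.1360) x1=(-1.2887, -2.0535) x2=(1.6102, -1.4584)
step 7: x0=(0.0767, 0.1287) x1=(-1.2865, -2.0706) x2=(1.6086, -1.4784)
step 8: x0=(0.0884, 0.1214) x1=(-1.2843, -2.0876) x2=(1.6070, -1.4984)
step 9: x0=(0.0999, 0.1141) x1=(-1.2820, -2.1046) x2=(1.6054, -1.5185)
step 10: x0=(0.1112, 0.1069) x1=(-1.2797, -2.1215) x2=(1.6039, -1.5387)
step 11: x0=(0.1224, 0.0996) x1=(-1.2773, -2.1383) x2=(1.6023, -1.5590)
step 12: x0=(0.1334, 0.0924) x1=(-1.2748, -2.1551) x2=(1.6008, -1.5793)
step 13: x0=(0.1442, 0.0853) x1=(-1.2723, -2.1718) x2=(1.5993, -1.5997)
step 14: x0=(0.1549, 0.0781) x1=(-1.2696, -2.1885) x2=(1.5977, -1.6202)
step 15: x0=(0.1654, 0.0710) x1=(-1.2669, -2.2052) x2=(1.5962, -1.6407)
step 16: x0=(0.1757, 0.0639) x1=(-1.2642, -2.2218) x2=(1.5947, -1.6613)
step 17: x0=(0.1859, 0.0568) x1=(-1.2614, -2.2383) x2=(1.5932, -1.6820)
step 18: x0=(0.1959, 0.0498) x1=(-1.2585, -2.2548) x2=(1.5917, -1.7028)
step 19: x0=(0.2058, 0.0428) x1=(-1.2555, -2.2712) x2=(1.5902, -1.7236)
step 20: x0=(0.2155, 0.0358) x1=(-1.2525, -2.2876) x2=(1.5887, -1.7446)
step 21: x0=(0.2250, 0.0289) x1=(-1.2494, -2.3039) x2=(1.5872, -1.7655)
step 22: x0=(0.2344, 0.0220) x1=(-1.2462, -2.3202) x2=(1.5857, -1.7866)
step 23: x0=(0.2437, 0.0152) x1=(-1.2430, -2.3365) x2=(1.5842, -1.8077)
step 24: x0=(0.2528, 0.0084) x1=(-1.2397, -2.3527) x2=(1.5827, -1.8290)
step 25: x0=(0.2618, 0.0016) x1=(-1.2363, -2.3688) x2=(1.5812, -1.8502)
step 26: x0=(0.2706, -0.0051) x1=(-1.2328, -2.3849) x2=(1.5797, -1.8716)
step 27: x0=(0.2792, -0.0118) x1=(-1.2293, -2.4010) x2=(1.5782, -1.8930)
step 28: x0=(0.2878, -0.0185) x1=(-1.2257, -2.4170) x2=(1.5767, -1.9146)
step 29: x0=(0.2962, -0.0251) x1=(-1.2221, -2.4329) x2=(1.5752, -1.9361)
step 30: x0=(0.3044, -0.0317) x1=(-1.2184, -2.4489) x2=(1.5736, -1.9578)
step 31: x0=(0.3126, -0.0382) x1=(-1.2146, -2.4647) x2=(1.5721, -1.9795)
step 32: x0=(0.3206, -0.0447) x1=(-1.2107, -2.4805) x2=(1.5706, -2.0013)
step 33: x0=(0.3284, -0.0511) x1=(-1.2068, -2.4963) x2=(1.5690, -2.0232)
step 34: x0=(0.3362, -0.0575) x1=(-1.2028, -2.5121) x2=(1.5674, -2.0452)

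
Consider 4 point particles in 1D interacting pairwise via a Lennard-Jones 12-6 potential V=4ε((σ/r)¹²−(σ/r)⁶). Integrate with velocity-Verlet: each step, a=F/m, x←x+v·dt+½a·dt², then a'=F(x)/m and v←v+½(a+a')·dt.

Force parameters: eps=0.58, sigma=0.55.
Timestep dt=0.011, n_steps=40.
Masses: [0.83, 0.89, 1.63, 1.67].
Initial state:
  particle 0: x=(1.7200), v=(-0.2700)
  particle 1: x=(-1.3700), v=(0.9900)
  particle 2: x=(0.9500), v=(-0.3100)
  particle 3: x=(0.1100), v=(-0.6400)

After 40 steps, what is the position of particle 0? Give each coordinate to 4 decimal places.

(1.4320)

step 0: x0=(1.7200) x1=(-1.3700) x2=(0.9500) x3=(0.1100)
step 1: x0=(1.7169) x1=(-1.3591) x2=(0.9466) x3=(0.1030)
step 2: x0=(1.7135) x1=(-1.3482) x2=(0.9433) x3=(0.0961)
step 3: x0=(1.7099) x1=(-1.3373) x2=(0.9400) x3=(0.0892)
step 4: x0=(1.7060) x1=(-1.3264) x2=(0.9368) x3=(0.0824)
step 5: x0=(1.7019) x1=(-1.3155) x2=(0.9336) x3=(0.0757)
step 6: x0=(1.6975) x1=(-1.3046) x2=(0.9305) x3=(0.0691)
step 7: x0=(1.6929) x1=(-1.2937) x2=(0.9274) x3=(0.0625)
step 8: x0=(1.6879) x1=(-1.2827) x2=(0.9245) x3=(0.0560)
step 9: x0=(1.6827) x1=(-1.2718) x2=(0.9216) x3=(0.0496)
step 10: x0=(1.6773) x1=(-1.2609) x2=(0.9187) x3=(0.0432)
step 11: x0=(1.6715) x1=(-1.2499) x2=(0.9160) x3=(0.0369)
step 12: x0=(1.6655) x1=(-1.2390) x2=(0.9133) x3=(0.0306)
step 13: x0=(1.6592) x1=(-1.2280) x2=(0.9107) x3=(0.0244)
step 14: x0=(1.6525) x1=(-1.2170) x2=(0.9082) x3=(0.0182)
step 15: x0=(1.6456) x1=(-1.2060) x2=(0.9058) x3=(0.0121)
step 16: x0=(1.6384) x1=(-1.1950) x2=(0.9035) x3=(0.0061)
step 17: x0=(1.6309) x1=(-1.1840) x2=(0.9013) x3=(0.0000)
step 18: x0=(1.6230) x1=(-1.1730) x2=(0.8992) x3=(-0.0059)
step 19: x0=(1.6148) x1=(-1.1619) x2=(0.8972) x3=(-0.0118)
step 20: x0=(1.6063) x1=(-1.1508) x2=(0.8953) x3=(-0.0177)
step 21: x0=(1.5974) x1=(-1.1397) x2=(0.8936) x3=(-0.0236)
step 22: x0=(1.5881) x1=(-1.1286) x2=(0.8920) x3=(-0.0294)
step 23: x0=(1.5785) x1=(-1.1175) x2=(0.8906) x3=(-0.0352)
step 24: x0=(1.5685) x1=(-1.1063) x2=(0.8893) x3=(-0.0409)
step 25: x0=(1.5582) x1=(-1.0951) x2=(0.8881) x3=(-0.0467)
step 26: x0=(1.5474) x1=(-1.0838) x2=(0.8871) x3=(-0.0524)
step 27: x0=(1.5364) x1=(-1.0726) x2=(0.8862) x3=(-0.0581)
step 28: x0=(1.5250) x1=(-1.0612) x2=(0.8854) x3=(-0.0637)
step 29: x0=(1.5134) x1=(-1.0498) x2=(0.8847) x3=(-0.0694)
step 30: x0=(1.5016) x1=(-1.0384) x2=(0.8841) x3=(-0.0750)
step 31: x0=(1.4899) x1=(-1.0269) x2=(0.8834) x3=(-0.0807)
step 32: x0=(1.4783) x1=(-1.0153) x2=(0.8825) x3=(-0.0864)
step 33: x0=(1.4672) x1=(-1.0037) x2=(0.8814) x3=(-0.0920)
step 34: x0=(1.4570) x1=(-0.9919) x2=(0.8798) x3=(-0.0977)
step 35: x0=(1.4481) x1=(-0.9801) x2=(0.8775) x3=(-0.1034)
step 36: x0=(1.4410) x1=(-0.9681) x2=(0.8743) x3=(-0.1091)
step 37: x0=(1.4358) x1=(-0.9560) x2=(0.8701) x3=(-0.1149)
step 38: x0=(1.4328) x1=(-0.9438) x2=(0.8647) x3=(-0.1207)
step 39: x0=(1.4316) x1=(-0.9314) x2=(0.8584) x3=(-0.1266)
step 40: x0=(1.4320) x1=(-0.9187) x2=(0.8512) x3=(-0.1325)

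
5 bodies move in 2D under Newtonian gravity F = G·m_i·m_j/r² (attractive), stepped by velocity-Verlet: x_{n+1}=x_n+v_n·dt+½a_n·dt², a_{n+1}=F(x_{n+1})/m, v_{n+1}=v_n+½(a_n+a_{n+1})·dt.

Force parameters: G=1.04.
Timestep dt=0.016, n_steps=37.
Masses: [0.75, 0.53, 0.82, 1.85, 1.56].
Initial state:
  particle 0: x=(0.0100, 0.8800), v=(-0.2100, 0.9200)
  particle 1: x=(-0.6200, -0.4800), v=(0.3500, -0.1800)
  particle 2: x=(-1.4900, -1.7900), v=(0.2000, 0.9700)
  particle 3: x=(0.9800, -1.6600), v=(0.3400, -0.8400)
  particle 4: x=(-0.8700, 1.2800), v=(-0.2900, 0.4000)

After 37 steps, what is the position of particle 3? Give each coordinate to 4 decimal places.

(1.1236, -2.1092)

step 0: x0=(0.0100, 0.8800) x1=(-0.6200, -0.4800) x2=(-1.4900, -1.7900) x3=(0.9800, -1.6600) x4=(-0.8700, 1.2800)
step 1: x0=(0.0064, 0.8947) x1=(-0.6144, -0.4828) x2=(-1.4867, -1.7744) x3=(0.9854, -1.6734) x4=(-0.8745, 1.2863)
step 2: x0=(0.0024, 0.9095) x1=(-0.6087, -0.4856) x2=(-1.4833, -1.7587) x3=(0.9907, -1.6867) x4=(-0.8788, 1.2924)
step 3: x0=(-0.0020, 0.9244) x1=(-0.6029, -0.4884) x2=(-1.4798, -1.7429) x3=(0.9959, -1.7000) x4=(-0.8829, 1.2984)
step 4: x0=(-0.0068, 0.9392) x1=(-0.5971, -0.4910) x2=(-1.4761, -1.7270) x3=(1.0010, -1.7132) x4=(-0.8868, 1.3041)
step 5: x0=(-0.0121, 0.9541) x1=(-0.5912, -0.4937) x2=(-1.4723, -1.7110) x3=(1.0061, -1.7263) x4=(-0.8904, 1.3097)
step 6: x0=(-0.0178, 0.9691) x1=(-0.5853, -0.4963) x2=(-1.4684, -1.6949) x3=(1.0110, -1.7393) x4=(-0.8938, 1.3151)
step 7: x0=(-0.0240, 0.9841) x1=(-0.5793, -0.4988) x2=(-1.4643, -1.6786) x3=(1.0159, -1.7523) x4=(-0.8970, 1.3203)
step 8: x0=(-0.0306, 0.9992) x1=(-0.5733, -0.5013) x2=(-1.4601, -1.6623) x3=(1.0206, -1.7652) x4=(-0.9000, 1.3253)
step 9: x0=(-0.0377, 1.0142) x1=(-0.5673, -0.5038) x2=(-1.4558, -1.6458) x3=(1.0253, -1.7780) x4=(-0.9027, 1.3302)
step 10: x0=(-0.0453, 1.0294) x1=(-0.5612, -0.5062) x2=(-1.4513, -1.6292) x3=(1.0299, -1.7908) x4=(-0.9051, 1.3348)
step 11: x0=(-0.0533, 1.0445) x1=(-0.5551, -0.5086) x2=(-1.4467, -1.6125) x3=(1.0344, -1.8035) x4=(-0.9073, 1.3393)
step 12: x0=(-0.0618, 1.0598) x1=(-0.5489, -0.5110) x2=(-1.4419, -1.5957) x3=(1.0388, -1.8161) x4=(-0.9093, 1.3437)
step 13: x0=(-0.0708, 1.0750) x1=(-0.5428, -0.5133) x2=(-1.4370, -1.5788) x3=(1.0432, -1.8286) x4=(-0.9110, 1.3478)
step 14: x0=(-0.0804, 1.0903) x1=(-0.5366, -0.5156) x2=(-1.4319, -1.5617) x3=(1.0474, -1.8411) x4=(-0.9124, 1.3518)
step 15: x0=(-0.0904, 1.1057) x1=(-0.5305, -0.5179) x2=(-1.4267, -1.5446) x3=(1.0516, -1.8535) x4=(-0.9136, 1.3556)
step 16: x0=(-0.1010, 1.1211) x1=(-0.5243, -0.5202) x2=(-1.4214, -1.5273) x3=(1.0557, -1.8659) x4=(-0.9145, 1.3593)
step 17: x0=(-0.1122, 1.1366) x1=(-0.5181, -0.5225) x2=(-1.4159, -1.5099) x3=(1.0597, -1.8781) x4=(-0.9151, 1.3628)
step 18: x0=(-0.1240, 1.1521) x1=(-0.5119, -0.5247) x2=(-1.4103, -1.4924) x3=(1.0636, -1.8903) x4=(-0.9154, 1.3661)
step 19: x0=(-0.1363, 1.1676) x1=(-0.5057, -0.5270) x2=(-1.4045, -1.4748) x3=(1.0675, -1.9025) x4=(-0.9154, 1.3692)
step 20: x0=(-0.1493, 1.1832) x1=(-0.4996, -0.5292) x2=(-1.3985, -1.4571) x3=(1.0712, -1.9145) x4=(-0.9150, 1.3722)
step 21: x0=(-0.1629, 1.1989) x1=(-0.4934, -0.5315) x2=(-1.3924, -1.4392) x3=(1.0749, -1.9265) x4=(-0.9144, 1.3750)
step 22: x0=(-0.1772, 1.2146) x1=(-0.4873, -0.5337) x2=(-1.3861, -1.4212) x3=(1.0785, -1.9385) x4=(-0.9134, 1.3776)
step 23: x0=(-0.1923, 1.2303) x1=(-0.4812, -0.5359) x2=(-1.3797, -1.4031) x3=(1.0821, -1.9503) x4=(-0.9120, 1.3801)
step 24: x0=(-0.2080, 1.2461) x1=(-0.4752, -0.5382) x2=(-1.3731, -1.3849) x3=(1.0855, -1.9621) x4=(-0.9102, 1.3824)
step 25: x0=(-0.2246, 1.2620) x1=(-0.4691, -0.5405) x2=(-1.3664, -1.3666) x3=(1.0889, -1.9738) x4=(-0.9081, 1.3845)
step 26: x0=(-0.2421, 1.2779) x1=(-0.4631, -0.5427) x2=(-1.3595, -1.3482) x3=(1.0922, -1.9855) x4=(-0.9055, 1.3865)
step 27: x0=(-0.2604, 1.2938) x1=(-0.4572, -0.5450) x2=(-1.3524, -1.3296) x3=(1.0954, -1.9971) x4=(-0.9024, 1.3883)
step 28: x0=(-0.2797, 1.3098) x1=(-0.4513, -0.5473) x2=(-1.3452, -1.3109) x3=(1.0986, -2.0086) x4=(-0.8989, 1.3899)
step 29: x0=(-0.3001, 1.3258) x1=(-0.4455, -0.5496) x2=(-1.3378, -1.2921) x3=(1.1017, -2.0201) x4=(-0.8948, 1.3914)
step 30: x0=(-0.3216, 1.3419) x1=(-0.4398, -0.5519) x2=(-1.3302, -1.2731) x3=(1.1047, -2.0314) x4=(-0.8902, 1.3927)
step 31: x0=(-0.3444, 1.3579) x1=(-0.4341, -0.5543) x2=(-1.3225, -1.2541) x3=(1.1076, -2.0428) x4=(-0.8850, 1.3939)
step 32: x0=(-0.3686, 1.3740) x1=(-0.4285, -0.5567) x2=(-1.3146, -1.2349) x3=(1.1104, -2.0540) x4=(-0.8790, 1.3950)
step 33: x0=(-0.3944, 1.3900) x1=(-0.4229, -0.5591) x2=(-1.3065, -1.2156) x3=(1.1132, -2.0652) x4=(-0.8723, 1.3959)
step 34: x0=(-0.4220, 1.4060) x1=(-0.4175, -0.5615) x2=(-1.2982, -1.1961) x3=(1.1159, -2.0763) x4=(-0.8646, 1.3968)
step 35: x0=(-0.4517, 1.4218) x1=(-0.4122, -0.5640) x2=(-1.2897, -1.1766) x3=(1.1186, -2.0874) x4=(-0.8560, 1.3975)
step 36: x0=(-0.4839, 1.4374) x1=(-0.4069, -0.5665) x2=(-1.2810, -1.1569) x3=(1.1211, -2.0983) x4=(-0.8461, 1.3983)
step 37: x0=(-0.5192, 1.4525) x1=(-0.4018, -0.5690) x2=(-1.2722, -1.1370) x3=(1.1236, -2.1092) x4=(-0.8346, 1.3991)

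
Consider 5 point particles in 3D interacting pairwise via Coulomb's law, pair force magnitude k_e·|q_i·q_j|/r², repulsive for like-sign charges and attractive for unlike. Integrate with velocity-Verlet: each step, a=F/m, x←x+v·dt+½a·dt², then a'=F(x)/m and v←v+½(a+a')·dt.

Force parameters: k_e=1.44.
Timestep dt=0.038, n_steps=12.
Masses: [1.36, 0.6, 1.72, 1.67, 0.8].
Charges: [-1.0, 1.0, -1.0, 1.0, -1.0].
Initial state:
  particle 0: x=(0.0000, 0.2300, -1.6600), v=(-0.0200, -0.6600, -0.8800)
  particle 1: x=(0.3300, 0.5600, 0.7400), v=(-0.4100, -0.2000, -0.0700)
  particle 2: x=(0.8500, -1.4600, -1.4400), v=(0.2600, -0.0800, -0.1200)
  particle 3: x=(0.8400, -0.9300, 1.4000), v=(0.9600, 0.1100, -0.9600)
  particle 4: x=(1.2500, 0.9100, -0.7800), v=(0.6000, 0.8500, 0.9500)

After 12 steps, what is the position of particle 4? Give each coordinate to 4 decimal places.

(1.5229, 1.3090, -0.2511)

step 0: x0=(0.0000, 0.2300, -1.6600) x1=(0.3300, 0.5600, 0.7400) x2=(0.8500, -1.4600, -1.4400) x3=(0.8400, -0.9300, 1.4000) x4=(1.2500, 0.9100, -0.7800)
step 1: x0=(-0.0010, 0.2050, -1.6934) x1=(0.3145, 0.5529, 0.7362) x2=(0.8599, -1.4632, -1.4444) x3=(0.8765, -0.9260, 1.3634) x4=(1.2730, 0.9425, -0.7431)
step 2: x0=(-0.0025, 0.1801, -1.7268) x1=(0.2992, 0.5466, 0.7303) x2=(0.8700, -1.4668, -1.4487) x3=(0.9132, -0.9222, 1.3266) x4=(1.2961, 0.9754, -0.7048)
step 3: x0=(-0.0045, 0.1555, -1.7601) x1=(0.2840, 0.5414, 0.7224) x2=(0.8801, -1.4707, -1.4526) x3=(0.9500, -0.9186, 1.2896) x4=(1.3194, 1.0085, -0.6651)
step 4: x0=(-0.0069, 0.1310, -1.7934) x1=(0.2690, 0.5371, 0.7123) x2=(0.8903, -1.4750, -1.4564) x3=(0.9870, -0.9154, 1.2524) x4=(1.3427, 1.0419, -0.6240)
step 5: x0=(-0.0097, 0.1067, -1.8267) x1=(0.2542, 0.5338, 0.7003) x2=(0.9007, -1.4796, -1.4598) x3=(1.0242, -0.9124, 1.2150) x4=(1.3660, 1.0754, -0.5815)
step 6: x0=(-0.0129, 0.0826, -1.8599) x1=(0.2395, 0.5315, 0.6864) x2=(0.9112, -1.4845, -1.4630) x3=(1.0615, -0.9096, 1.1773) x4=(1.3892, 1.1090, -0.5378)
step 7: x0=(-0.0164, 0.0587, -1.8930) x1=(0.2251, 0.5302, 0.6706) x2=(0.9218, -1.4898, -1.4659) x3=(1.0989, -0.9070, 1.1393) x4=(1.4122, 1.1427, -0.4928)
step 8: x0=(-0.0203, 0.0351, -1.9261) x1=(0.2109, 0.5298, 0.6530) x2=(0.9325, -1.4953, -1.4685) x3=(1.1366, -0.9046, 1.1011) x4=(1.4350, 1.1762, -0.4466)
step 9: x0=(-0.0245, 0.0117, -1.9591) x1=(0.1969, 0.5304, 0.6337) x2=(0.9434, -1.5012, -1.4709) x3=(1.1744, -0.9024, 1.0625) x4=(1.4575, 1.2097, -0.3993)
step 10: x0=(-0.0290, -0.0115, -1.9920) x1=(0.1831, 0.5319, 0.6127) x2=(0.9544, -1.5073, -1.4729) x3=(1.2125, -0.9004, 1.0237) x4=(1.4797, 1.2431, -0.3509)
step 11: x0=(-0.0338, -0.0344, -2.0249) x1=(0.1696, 0.5344, 0.5902) x2=(0.9656, -1.5137, -1.4746) x3=(1.2507, -0.8985, 0.9846) x4=(1.5015, 1.2762, -0.3015)
step 12: x0=(-0.0390, -0.0571, -2.0578) x1=(0.1565, 0.5378, 0.5661) x2=(0.9769, -1.5203, -1.4760) x3=(1.2890, -0.8968, 0.9453) x4=(1.5229, 1.3090, -0.2511)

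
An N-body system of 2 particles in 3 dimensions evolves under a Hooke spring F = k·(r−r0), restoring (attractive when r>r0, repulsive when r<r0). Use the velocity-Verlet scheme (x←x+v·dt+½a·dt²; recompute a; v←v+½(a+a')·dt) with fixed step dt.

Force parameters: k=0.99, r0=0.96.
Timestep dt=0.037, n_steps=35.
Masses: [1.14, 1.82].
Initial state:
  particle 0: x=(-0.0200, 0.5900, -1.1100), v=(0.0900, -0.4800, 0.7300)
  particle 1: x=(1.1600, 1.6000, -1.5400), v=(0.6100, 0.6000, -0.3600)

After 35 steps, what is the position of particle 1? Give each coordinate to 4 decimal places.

step 0: x0=(-0.0200, 0.5900, -1.1100) x1=(1.1600, 1.6000, -1.5400)
step 1: x0=(-0.0164, 0.5725, -1.0831) x1=(1.1824, 1.6220, -1.5533)
step 2: x0=(-0.0122, 0.5555, -1.0564) x1=(1.2044, 1.6438, -1.5664)
step 3: x0=(-0.0073, 0.5391, -1.0300) x1=(1.2260, 1.6651, -1.5793)
step 4: x0=(-0.0018, 0.5233, -1.0039) x1=(1.2472, 1.6861, -1.5921)
step 5: x0=(0.0044, 0.5081, -0.9781) x1=(1.2680, 1.7067, -1.6046)
step 6: x0=(0.0113, 0.4936, -0.9527) x1=(1.2883, 1.7268, -1.6169)
step 7: x0=(0.0190, 0.4798, -0.9277) x1=(1.3081, 1.7465, -1.6290)
step 8: x0=(0.0275, 0.4668, -0.9031) x1=(1.3275, 1.7657, -1.6408)
step 9: x0=(0.0367, 0.4546, -0.8789) x1=(1.3464, 1.7845, -1.6524)
step 10: x0=(0.0468, 0.4433, -0.8552) x1=(1.3647, 1.8027, -1.6636)
step 11: x0=(0.0577, 0.4328, -0.8321) x1=(1.3825, 1.8203, -1.6745)
step 12: x0=(0.0695, 0.4231, -0.8094) x1=(1.3998, 1.8374, -1.6851)
step 13: x0=(0.0821, 0.4145, -0.7874) x1=(1.4166, 1.8539, -1.6953)
step 14: x0=(0.0956, 0.4067, -0.7659) x1=(1.4328, 1.8699, -1.7051)
step 15: x0=(0.1100, 0.3999, -0.7451) x1=(1.4484, 1.8852, -1.7146)
step 16: x0=(0.1253, 0.3942, -0.7249) x1=(1.4635, 1.8999, -1.7236)
step 17: x0=(0.1415, 0.3895, -0.7055) x1=(1.4780, 1.9139, -1.7322)
step 18: x0=(0.1587, 0.3858, -0.6867) x1=(1.4919, 1.9273, -1.7404)
step 19: x0=(0.1767, 0.3831, -0.6686) x1=(1.5052, 1.9400, -1.7481)
step 20: x0=(0.1957, 0.3816, -0.6513) x1=(1.5180, 1.9520, -1.7553)
step 21: x0=(0.2156, 0.3812, -0.6348) x1=(1.5302, 1.9634, -1.7621)
step 22: x0=(0.2365, 0.3818, -0.6191) x1=(1.5418, 1.9741, -1.7684)
step 23: x0=(0.2582, 0.3836, -0.6041) x1=(1.5528, 1.9840, -1.7741)
step 24: x0=(0.2809, 0.3865, -0.5900) x1=(1.5633, 1.9933, -1.7793)
step 25: x0=(0.3044, 0.3906, -0.5768) x1=(1.5732, 2.0018, -1.7840)
step 26: x0=(0.3289, 0.3958, -0.5644) x1=(1.5825, 2.0096, -1.7882)
step 27: x0=(0.3543, 0.4022, -0.5528) x1=(1.5913, 2.0167, -1.7918)
step 28: x0=(0.3805, 0.4097, -0.5422) x1=(1.5995, 2.0231, -1.7949)
step 29: x0=(0.4076, 0.4183, -0.5324) x1=(1.6072, 2.0287, -1.7974)
step 30: x0=(0.4356, 0.4281, -0.5235) x1=(1.6143, 2.0337, -1.7994)
step 31: x0=(0.4644, 0.4390, -0.5156) x1=(1.6209, 2.0379, -1.8008)
step 32: x0=(0.4940, 0.4510, -0.5085) x1=(1.6270, 2.0415, -1.8016)
step 33: x0=(0.5244, 0.4642, -0.5023) x1=(1.6327, 2.0443, -1.8019)
step 34: x0=(0.5556, 0.4784, -0.4971) x1=(1.6378, 2.0464, -1.8016)
step 35: x0=(0.5875, 0.4938, -0.4927) x1=(1.6424, 2.0479, -1.8007)

(1.6424, 2.0479, -1.8007)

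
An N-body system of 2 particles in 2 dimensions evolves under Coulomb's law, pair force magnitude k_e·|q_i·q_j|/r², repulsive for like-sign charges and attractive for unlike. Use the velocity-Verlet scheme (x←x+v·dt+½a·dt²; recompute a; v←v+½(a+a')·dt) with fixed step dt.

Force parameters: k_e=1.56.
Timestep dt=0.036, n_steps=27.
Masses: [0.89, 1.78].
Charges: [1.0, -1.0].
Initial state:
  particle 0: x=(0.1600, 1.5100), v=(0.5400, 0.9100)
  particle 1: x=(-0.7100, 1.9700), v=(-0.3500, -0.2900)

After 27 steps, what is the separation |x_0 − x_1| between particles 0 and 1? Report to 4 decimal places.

step 0: x0=(0.1600, 1.5100) x1=(-0.7100, 1.9700)
step 1: x0=(0.1784, 1.5433) x1=(-0.7221, 1.9593)
step 2: x0=(0.1947, 1.5776) x1=(-0.7331, 1.9481)
step 3: x0=(0.2089, 1.6127) x1=(-0.7431, 1.9365)
step 4: x0=(0.2210, 1.6485) x1=(-0.7520, 1.9245)
step 5: x0=(0.2309, 1.6850) x1=(-0.7599, 1.9122)
step 6: x0=(0.2387, 1.7219) x1=(-0.7666, 1.8997)
step 7: x0=(0.2443, 1.7593) x1=(-0.7723, 1.8869)
step 8: x0=(0.2478, 1.7969) x1=(-0.7770, 1.8741)
step 9: x0=(0.2492, 1.8346) x1=(-0.7805, 1.8612)
step 10: x0=(0.2484, 1.8724) x1=(-0.7830, 1.8482)
step 11: x0=(0.2455, 1.9102) x1=(-0.7844, 1.8353)
step 12: x0=(0.2404, 1.9478) x1=(-0.7848, 1.8224)
step 13: x0=(0.2332, 1.9851) x1=(-0.7841, 1.8097)
step 14: x0=(0.2240, 2.0221) x1=(-0.7823, 1.7971)
step 15: x0=(0.2126, 2.0586) x1=(-0.7795, 1.7848)
step 16: x0=(0.1992, 2.0946) x1=(-0.7757, 1.7728)
step 17: x0=(0.1837, 2.1298) x1=(-0.7708, 1.7611)
step 18: x0=(0.1663, 2.1643) x1=(-0.7650, 1.7498)
step 19: x0=(0.1468, 2.1979) x1=(-0.7581, 1.7389)
step 20: x0=(0.1253, 2.2305) x1=(-0.7503, 1.7285)
step 21: x0=(0.1019, 2.2620) x1=(-0.7414, 1.7187)
step 22: x0=(0.0767, 2.2923) x1=(-0.7317, 1.7095)
step 23: x0=(0.0495, 2.3212) x1=(-0.7210, 1.7010)
step 24: x0=(0.0206, 2.3487) x1=(-0.7094, 1.6932)
step 25: x0=(-0.0101, 2.3746) x1=(-0.6969, 1.6862)
step 26: x0=(-0.0425, 2.3988) x1=(-0.6836, 1.6801)
step 27: x0=(-0.0766, 2.4211) x1=(-0.6695, 1.6748)

0.9532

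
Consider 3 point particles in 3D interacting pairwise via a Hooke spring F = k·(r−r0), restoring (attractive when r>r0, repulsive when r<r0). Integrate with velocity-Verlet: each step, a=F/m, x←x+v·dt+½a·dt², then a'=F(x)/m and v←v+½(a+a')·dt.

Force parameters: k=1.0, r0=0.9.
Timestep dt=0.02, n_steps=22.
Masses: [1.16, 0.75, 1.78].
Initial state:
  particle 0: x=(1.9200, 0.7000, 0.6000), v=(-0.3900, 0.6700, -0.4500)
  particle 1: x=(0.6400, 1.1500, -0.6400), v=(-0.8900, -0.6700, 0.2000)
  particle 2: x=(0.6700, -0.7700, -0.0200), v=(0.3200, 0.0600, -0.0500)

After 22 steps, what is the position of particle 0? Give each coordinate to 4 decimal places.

(1.6438, 0.9349, 0.3317)

step 0: x0=(1.9200, 0.7000, 0.6000) x1=(0.6400, 1.1500, -0.6400) x2=(0.6700, -0.7700, -0.0200)
step 1: x0=(1.9120, 0.7133, 0.5908) x1=(0.6224, 1.1363, -0.6357) x2=(0.6765, -0.7686, -0.0210)
step 2: x0=(1.9035, 0.7264, 0.5813) x1=(0.6051, 1.1218, -0.6310) x2=(0.6831, -0.7668, -0.0220)
step 3: x0=(1.8945, 0.7393, 0.5715) x1=(0.5882, 1.1068, -0.6257) x2=(0.6899, -0.7645, -0.0230)
step 4: x0=(1.8851, 0.7519, 0.5614) x1=(0.5717, 1.0910, -0.6199) x2=(0.6968, -0.7618, -0.0240)
step 5: x0=(1.8752, 0.7643, 0.5509) x1=(0.5556, 1.0747, -0.6137) x2=(0.7038, -0.7588, -0.0250)
step 6: x0=(1.8649, 0.7765, 0.5401) x1=(0.5399, 1.0578, -0.6069) x2=(0.7110, -0.7553, -0.0260)
step 7: x0=(1.8542, 0.7885, 0.5290) x1=(0.5246, 1.0402, -0.5997) x2=(0.7183, -0.7514, -0.0270)
step 8: x0=(1.8430, 0.8001, 0.5177) x1=(0.5096, 1.0221, -0.5921) x2=(0.7257, -0.7471, -0.0280)
step 9: x0=(1.8313, 0.8116, 0.5060) x1=(0.4951, 1.0035, -0.5840) x2=(0.7332, -0.7424, -0.0290)
step 10: x0=(1.8193, 0.8228, 0.4941) x1=(0.4810, 0.9843, -0.5754) x2=(0.7408, -0.7373, -0.0300)
step 11: x0=(1.8068, 0.8337, 0.4819) x1=(0.4673, 0.9647, -0.5665) x2=(0.7485, -0.7319, -0.0310)
step 12: x0=(1.7939, 0.8443, 0.4694) x1=(0.4540, 0.9445, -0.5571) x2=(0.7563, -0.7260, -0.0320)
step 13: x0=(1.7806, 0.8547, 0.4566) x1=(0.4411, 0.9239, -0.5474) x2=(0.7643, -0.7198, -0.0329)
step 14: x0=(1.7669, 0.8648, 0.4437) x1=(0.4287, 0.9028, -0.5372) x2=(0.7723, -0.7132, -0.0339)
step 15: x0=(1.7528, 0.8746, 0.4304) x1=(0.4166, 0.8813, -0.5267) x2=(0.7803, -0.7062, -0.0349)
step 16: x0=(1.7383, 0.8841, 0.4170) x1=(0.4050, 0.8594, -0.5159) x2=(0.7885, -0.6989, -0.0359)
step 17: x0=(1.7235, 0.8933, 0.4033) x1=(0.3937, 0.8371, -0.5047) x2=(0.7967, -0.6913, -0.0369)
step 18: x0=(1.7082, 0.9022, 0.3894) x1=(0.3829, 0.8145, -0.4932) x2=(0.8050, -0.6833, -0.0378)
step 19: x0=(1.6926, 0.9109, 0.3752) x1=(0.3725, 0.7916, -0.4813) x2=(0.8134, -0.6749, -0.0388)
step 20: x0=(1.6767, 0.9192, 0.3609) x1=(0.3625, 0.7683, -0.4692) x2=(0.8218, -0.6663, -0.0398)
step 21: x0=(1.6604, 0.9272, 0.3464) x1=(0.3529, 0.7447, -0.4568) x2=(0.8303, -0.6573, -0.0407)
step 22: x0=(1.6438, 0.9349, 0.3317) x1=(0.3437, 0.7209, -0.4441) x2=(0.8388, -0.6480, -0.0417)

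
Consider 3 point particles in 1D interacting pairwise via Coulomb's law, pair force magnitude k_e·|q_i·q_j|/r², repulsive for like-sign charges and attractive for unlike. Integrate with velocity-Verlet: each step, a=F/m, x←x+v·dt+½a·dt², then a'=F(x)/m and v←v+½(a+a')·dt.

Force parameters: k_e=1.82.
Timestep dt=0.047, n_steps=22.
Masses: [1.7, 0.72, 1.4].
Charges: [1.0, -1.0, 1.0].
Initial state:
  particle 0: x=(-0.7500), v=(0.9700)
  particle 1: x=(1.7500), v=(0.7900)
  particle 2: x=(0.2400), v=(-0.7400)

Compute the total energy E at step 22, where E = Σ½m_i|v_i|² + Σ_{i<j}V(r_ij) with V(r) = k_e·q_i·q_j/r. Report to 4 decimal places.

step 0: x0=(-0.7500) x1=(1.7500) x2=(0.2400)
step 1: x0=(-0.7054) x1=(1.7855) x2=(0.2073)
step 2: x0=(-0.6633) x1=(1.8178) x2=(0.1792)
step 3: x0=(-0.6241) x1=(1.8471) x2=(0.1563)
step 4: x0=(-0.5885) x1=(1.8736) x2=(0.1390)
step 5: x0=(-0.5569) x1=(1.8973) x2=(0.1281)
step 6: x0=(-0.5299) x1=(1.9182) x2=(0.1243)
step 7: x0=(-0.5081) x1=(1.9365) x2=(0.1281)
step 8: x0=(-0.4917) x1=(1.9522) x2=(0.1398)
step 9: x0=(-0.4809) x1=(1.9652) x2=(0.1596)
step 10: x0=(-0.4754) x1=(1.9756) x2=(0.1873)
step 11: x0=(-0.4750) x1=(1.9833) x2=(0.2225)
step 12: x0=(-0.4790) x1=(1.9883) x2=(0.2644)
step 13: x0=(-0.4868) x1=(1.9905) x2=(0.3125)
step 14: x0=(-0.4980) x1=(1.9898) x2=(0.3662)
step 15: x0=(-0.5120) x1=(1.9861) x2=(0.4248)
step 16: x0=(-0.5283) x1=(1.9792) x2=(0.4878)
step 17: x0=(-0.5466) x1=(1.9689) x2=(0.5549)
step 18: x0=(-0.5663) x1=(1.9549) x2=(0.6258)
step 19: x0=(-0.5874) x1=(1.9368) x2=(0.7003)
step 20: x0=(-0.6096) x1=(1.9143) x2=(0.7785)
step 21: x0=(-0.6326) x1=(1.8865) x2=(0.8603)
step 22: x0=(-0.6562) x1=(1.8526) x2=(0.9462)
step 0 velocities: v0=(0.9700) v1=(0.7900) v2=(-0.7400)
step 0: KE=1.4078, PE=-0.0949, E=1.3128
step 22 velocities: v0=(-0.5097) v1=(-0.8039) v2=(1.8765)
step 22: KE=2.9182, PE=-1.5977, E=1.3205

1.3205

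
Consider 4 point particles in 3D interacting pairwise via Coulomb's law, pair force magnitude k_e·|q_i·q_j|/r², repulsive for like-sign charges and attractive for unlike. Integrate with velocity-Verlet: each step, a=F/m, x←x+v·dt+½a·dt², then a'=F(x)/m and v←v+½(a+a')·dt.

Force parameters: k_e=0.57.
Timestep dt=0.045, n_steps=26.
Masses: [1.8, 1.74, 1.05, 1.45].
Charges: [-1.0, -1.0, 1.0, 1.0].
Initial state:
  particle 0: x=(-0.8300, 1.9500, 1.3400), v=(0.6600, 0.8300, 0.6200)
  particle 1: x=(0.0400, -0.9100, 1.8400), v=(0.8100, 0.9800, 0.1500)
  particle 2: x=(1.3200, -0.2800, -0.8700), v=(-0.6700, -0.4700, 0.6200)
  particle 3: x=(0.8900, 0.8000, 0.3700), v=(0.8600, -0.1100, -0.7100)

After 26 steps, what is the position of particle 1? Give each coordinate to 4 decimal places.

step 0: x0=(-0.8300, 1.9500, 1.3400) x1=(0.0400, -0.9100, 1.8400) x2=(1.3200, -0.2800, -0.8700) x3=(0.8900, 0.8000, 0.3700)
step 1: x0=(-0.8003, 1.9873, 1.3679) x1=(0.0765, -0.8659, 1.8467) x2=(1.2899, -0.3013, -0.8422) x3=(0.9286, 0.7951, 0.3382)
step 2: x0=(-0.7704, 2.0247, 1.3956) x1=(0.1131, -0.8217, 1.8533) x2=(1.2597, -0.3228, -0.8145) x3=(0.9669, 0.7904, 0.3068)
step 3: x0=(-0.7405, 2.0620, 1.4233) x1=(0.1498, -0.7776, 1.8597) x2=(1.2295, -0.3445, -0.7869) x3=(1.0051, 0.7859, 0.2758)
step 4: x0=(-0.7105, 2.0992, 1.4509) x1=(0.1865, -0.7334, 1.8660) x2=(1.1994, -0.3666, -0.7595) x3=(1.0431, 0.7816, 0.2451)
step 5: x0=(-0.6804, 2.1365, 1.4784) x1=(0.2234, -0.6892, 1.8721) x2=(1.1691, -0.3890, -0.7322) x3=(1.0809, 0.7776, 0.2148)
step 6: x0=(-0.6503, 2.1738, 1.5058) x1=(0.2604, -0.6450, 1.8781) x2=(1.1388, -0.4117, -0.7050) x3=(1.1185, 0.7737, 0.1849)
step 7: x0=(-0.6201, 2.2110, 1.5332) x1=(0.2974, -0.6008, 1.8839) x2=(1.1085, -0.4348, -0.6780) x3=(1.1560, 0.7702, 0.1553)
step 8: x0=(-0.5898, 2.2482, 1.5604) x1=(0.3346, -0.5566, 1.8896) x2=(1.0780, -0.4583, -0.6511) x3=(1.1934, 0.7669, 0.1262)
step 9: x0=(-0.5595, 2.2855, 1.5876) x1=(0.3718, -0.5123, 1.8951) x2=(1.0475, -0.4822, -0.6242) x3=(1.2307, 0.7639, 0.0974)
step 10: x0=(-0.5291, 2.3227, 1.6147) x1=(0.4091, -0.4681, 1.9004) x2=(1.0168, -0.5064, -0.5974) x3=(1.2679, 0.7613, 0.0689)
step 11: x0=(-0.4987, 2.3599, 1.6418) x1=(0.4466, -0.4239, 1.9056) x2=(0.9859, -0.5311, -0.5707) x3=(1.3051, 0.7589, 0.0408)
step 12: x0=(-0.4683, 2.3971, 1.6687) x1=(0.4841, -0.3798, 1.9105) x2=(0.9549, -0.5561, -0.5439) x3=(1.3422, 0.7569, 0.0130)
step 13: x0=(-0.4378, 2.4343, 1.6956) x1=(0.5217, -0.3356, 1.9153) x2=(0.9236, -0.5816, -0.5172) x3=(1.3794, 0.7551, -0.0145)
step 14: x0=(-0.4073, 2.4715, 1.7225) x1=(0.5594, -0.2915, 1.9199) x2=(0.8922, -0.6074, -0.4904) x3=(1.4165, 0.7537, -0.0417)
step 15: x0=(-0.3768, 2.5087, 1.7492) x1=(0.5971, -0.2474, 1.9242) x2=(0.8606, -0.6335, -0.4635) x3=(1.4536, 0.7525, -0.0686)
step 16: x0=(-0.3462, 2.5460, 1.7759) x1=(0.6350, -0.2033, 1.9284) x2=(0.8287, -0.6600, -0.4365) x3=(1.4908, 0.7517, -0.0953)
step 17: x0=(-0.3156, 2.5832, 1.8026) x1=(0.6729, -0.1593, 1.9323) x2=(0.7967, -0.6868, -0.4094) x3=(1.5280, 0.7510, -0.1218)
step 18: x0=(-0.2850, 2.6204, 1.8291) x1=(0.7109, -0.1154, 1.9361) x2=(0.7644, -0.7138, -0.3821) x3=(1.5653, 0.7507, -0.1480)
step 19: x0=(-0.2544, 2.6576, 1.8556) x1=(0.7490, -0.0715, 1.9396) x2=(0.7319, -0.7411, -0.3546) x3=(1.6026, 0.7506, -0.1741)
step 20: x0=(-0.2237, 2.6949, 1.8821) x1=(0.7871, -0.0276, 1.9430) x2=(0.6992, -0.7685, -0.3270) x3=(1.6399, 0.7507, -0.2000)
step 21: x0=(-0.1931, 2.7321, 1.9085) x1=(0.8253, 0.0161, 1.9461) x2=(0.6664, -0.7962, -0.2992) x3=(1.6773, 0.7510, -0.2256)
step 22: x0=(-0.1624, 2.7694, 1.9348) x1=(0.8635, 0.0598, 1.9490) x2=(0.6333, -0.8240, -0.2712) x3=(1.7148, 0.7515, -0.2512)
step 23: x0=(-0.1317, 2.8066, 1.9612) x1=(0.9018, 0.1034, 1.9518) x2=(0.6001, -0.8519, -0.2430) x3=(1.7522, 0.7522, -0.2765)
step 24: x0=(-0.1011, 2.8439, 1.9874) x1=(0.9402, 0.1468, 1.9543) x2=(0.5668, -0.8799, -0.2146) x3=(1.7898, 0.7530, -0.3017)
step 25: x0=(-0.0704, 2.8812, 2.0136) x1=(0.9786, 0.1902, 1.9566) x2=(0.5333, -0.9081, -0.1859) x3=(1.8273, 0.7540, -0.3268)
step 26: x0=(-0.0397, 2.9185, 2.0398) x1=(1.0171, 0.2335, 1.9587) x2=(0.4997, -0.9363, -0.1571) x3=(1.8649, 0.7552, -0.3517)

(1.0171, 0.2335, 1.9587)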